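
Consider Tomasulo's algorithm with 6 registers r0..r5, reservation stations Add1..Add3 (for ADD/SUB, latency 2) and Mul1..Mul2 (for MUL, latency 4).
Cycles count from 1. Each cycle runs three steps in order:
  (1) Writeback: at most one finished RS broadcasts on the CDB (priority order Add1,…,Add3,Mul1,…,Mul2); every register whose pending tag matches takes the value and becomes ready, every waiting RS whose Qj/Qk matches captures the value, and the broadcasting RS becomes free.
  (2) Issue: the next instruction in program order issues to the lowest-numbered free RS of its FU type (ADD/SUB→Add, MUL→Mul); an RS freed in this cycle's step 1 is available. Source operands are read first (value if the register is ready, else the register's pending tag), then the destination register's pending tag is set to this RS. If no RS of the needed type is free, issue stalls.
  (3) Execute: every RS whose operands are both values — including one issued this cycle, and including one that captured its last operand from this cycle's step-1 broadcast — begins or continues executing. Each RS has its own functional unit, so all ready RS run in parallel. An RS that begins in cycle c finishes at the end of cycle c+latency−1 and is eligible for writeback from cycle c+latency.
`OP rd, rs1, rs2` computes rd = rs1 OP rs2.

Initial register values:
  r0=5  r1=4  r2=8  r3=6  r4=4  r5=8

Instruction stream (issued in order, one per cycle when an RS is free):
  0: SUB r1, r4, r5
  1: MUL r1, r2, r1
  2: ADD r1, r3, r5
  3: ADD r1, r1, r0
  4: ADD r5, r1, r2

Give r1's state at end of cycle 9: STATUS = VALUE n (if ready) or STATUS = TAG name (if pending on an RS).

c1: issue SUB r1<-Add1 | r0:5,r1:Add1,r2:8,r3:6,r4:4,r5:8
c2: issue MUL r1<-Mul1 | r0:5,r1:Mul1,r2:8,r3:6,r4:4,r5:8
c3: CDB Add1=-4; issue ADD r1<-Add1 | r0:5,r1:Add1,r2:8,r3:6,r4:4,r5:8
c4: issue ADD r1<-Add2 | r0:5,r1:Add2,r2:8,r3:6,r4:4,r5:8
c5: CDB Add1=14; issue ADD r5<-Add1 | r0:5,r1:Add2,r2:8,r3:6,r4:4,r5:Add1
c6: - | r0:5,r1:Add2,r2:8,r3:6,r4:4,r5:Add1
c7: CDB Add2=19 | r0:5,r1:19,r2:8,r3:6,r4:4,r5:Add1
c8: CDB Mul1=-32 | r0:5,r1:19,r2:8,r3:6,r4:4,r5:Add1
c9: CDB Add1=27 | r0:5,r1:19,r2:8,r3:6,r4:4,r5:27

STATUS = VALUE 19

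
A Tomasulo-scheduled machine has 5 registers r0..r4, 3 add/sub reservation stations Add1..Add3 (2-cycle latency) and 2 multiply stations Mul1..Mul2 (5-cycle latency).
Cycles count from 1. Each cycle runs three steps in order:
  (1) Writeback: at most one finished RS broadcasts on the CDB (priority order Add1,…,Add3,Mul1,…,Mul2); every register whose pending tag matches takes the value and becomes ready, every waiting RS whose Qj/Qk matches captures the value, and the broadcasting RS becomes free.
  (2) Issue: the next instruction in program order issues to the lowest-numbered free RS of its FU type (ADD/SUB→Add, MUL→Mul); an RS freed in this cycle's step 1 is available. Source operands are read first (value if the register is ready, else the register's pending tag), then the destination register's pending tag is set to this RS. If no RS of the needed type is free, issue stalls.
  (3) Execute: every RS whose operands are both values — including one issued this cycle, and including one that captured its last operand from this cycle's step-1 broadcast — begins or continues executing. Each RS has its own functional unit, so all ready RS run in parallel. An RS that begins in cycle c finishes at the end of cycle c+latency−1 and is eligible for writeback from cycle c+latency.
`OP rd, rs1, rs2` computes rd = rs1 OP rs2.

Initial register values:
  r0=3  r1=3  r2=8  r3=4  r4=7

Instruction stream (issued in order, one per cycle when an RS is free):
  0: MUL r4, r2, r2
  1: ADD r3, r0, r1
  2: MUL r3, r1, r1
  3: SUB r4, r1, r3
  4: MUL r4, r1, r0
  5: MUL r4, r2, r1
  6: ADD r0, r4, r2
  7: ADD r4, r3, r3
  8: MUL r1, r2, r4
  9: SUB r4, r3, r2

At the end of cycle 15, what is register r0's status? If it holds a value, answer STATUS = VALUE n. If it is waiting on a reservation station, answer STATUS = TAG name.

cycle 1: issue MUL r4<-Mul1 // r0:3,r1:3,r2:8,r3:4,r4:Mul1
cycle 2: issue ADD r3<-Add1 // r0:3,r1:3,r2:8,r3:Add1,r4:Mul1
cycle 3: issue MUL r3<-Mul2 // r0:3,r1:3,r2:8,r3:Mul2,r4:Mul1
cycle 4: CDB Add1=6; issue SUB r4<-Add1 // r0:3,r1:3,r2:8,r3:Mul2,r4:Add1
cycle 5: stall // r0:3,r1:3,r2:8,r3:Mul2,r4:Add1
cycle 6: CDB Mul1=64; issue MUL r4<-Mul1 // r0:3,r1:3,r2:8,r3:Mul2,r4:Mul1
cycle 7: stall // r0:3,r1:3,r2:8,r3:Mul2,r4:Mul1
cycle 8: CDB Mul2=9; issue MUL r4<-Mul2 // r0:3,r1:3,r2:8,r3:9,r4:Mul2
cycle 9: issue ADD r0<-Add2 // r0:Add2,r1:3,r2:8,r3:9,r4:Mul2
cycle 10: CDB Add1=-6; issue ADD r4<-Add1 // r0:Add2,r1:3,r2:8,r3:9,r4:Add1
cycle 11: CDB Mul1=9; issue MUL r1<-Mul1 // r0:Add2,r1:Mul1,r2:8,r3:9,r4:Add1
cycle 12: CDB Add1=18; issue SUB r4<-Add1 // r0:Add2,r1:Mul1,r2:8,r3:9,r4:Add1
cycle 13: CDB Mul2=24 // r0:Add2,r1:Mul1,r2:8,r3:9,r4:Add1
cycle 14: CDB Add1=1 // r0:Add2,r1:Mul1,r2:8,r3:9,r4:1
cycle 15: CDB Add2=32 // r0:32,r1:Mul1,r2:8,r3:9,r4:1

STATUS = VALUE 32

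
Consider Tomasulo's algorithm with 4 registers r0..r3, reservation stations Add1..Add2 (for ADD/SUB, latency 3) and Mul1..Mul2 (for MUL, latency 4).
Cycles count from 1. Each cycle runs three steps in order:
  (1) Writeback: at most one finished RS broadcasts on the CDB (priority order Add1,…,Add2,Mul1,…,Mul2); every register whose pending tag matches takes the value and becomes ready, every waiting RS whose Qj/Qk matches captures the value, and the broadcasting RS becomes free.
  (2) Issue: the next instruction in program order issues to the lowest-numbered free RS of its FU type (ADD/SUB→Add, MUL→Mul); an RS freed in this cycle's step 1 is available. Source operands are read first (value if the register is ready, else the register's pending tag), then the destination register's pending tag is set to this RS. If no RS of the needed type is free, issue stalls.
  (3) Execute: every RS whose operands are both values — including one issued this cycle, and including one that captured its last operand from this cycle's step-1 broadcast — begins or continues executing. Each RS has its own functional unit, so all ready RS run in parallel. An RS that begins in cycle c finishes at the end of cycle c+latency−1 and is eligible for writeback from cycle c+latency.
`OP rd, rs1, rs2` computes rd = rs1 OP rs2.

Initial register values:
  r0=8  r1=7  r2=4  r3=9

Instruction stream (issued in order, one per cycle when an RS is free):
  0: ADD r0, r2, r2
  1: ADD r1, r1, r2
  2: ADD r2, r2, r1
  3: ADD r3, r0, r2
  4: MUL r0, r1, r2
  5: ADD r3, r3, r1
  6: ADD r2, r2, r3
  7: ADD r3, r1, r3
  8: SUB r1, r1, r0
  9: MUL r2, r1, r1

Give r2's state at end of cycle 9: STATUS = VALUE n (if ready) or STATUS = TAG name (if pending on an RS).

cycle 1: issue ADD r0<-Add1 // r0:Add1,r1:7,r2:4,r3:9
cycle 2: issue ADD r1<-Add2 // r0:Add1,r1:Add2,r2:4,r3:9
cycle 3: stall // r0:Add1,r1:Add2,r2:4,r3:9
cycle 4: CDB Add1=8; issue ADD r2<-Add1 // r0:8,r1:Add2,r2:Add1,r3:9
cycle 5: CDB Add2=11; issue ADD r3<-Add2 // r0:8,r1:11,r2:Add1,r3:Add2
cycle 6: issue MUL r0<-Mul1 // r0:Mul1,r1:11,r2:Add1,r3:Add2
cycle 7: stall // r0:Mul1,r1:11,r2:Add1,r3:Add2
cycle 8: CDB Add1=15; issue ADD r3<-Add1 // r0:Mul1,r1:11,r2:15,r3:Add1
cycle 9: stall // r0:Mul1,r1:11,r2:15,r3:Add1

STATUS = VALUE 15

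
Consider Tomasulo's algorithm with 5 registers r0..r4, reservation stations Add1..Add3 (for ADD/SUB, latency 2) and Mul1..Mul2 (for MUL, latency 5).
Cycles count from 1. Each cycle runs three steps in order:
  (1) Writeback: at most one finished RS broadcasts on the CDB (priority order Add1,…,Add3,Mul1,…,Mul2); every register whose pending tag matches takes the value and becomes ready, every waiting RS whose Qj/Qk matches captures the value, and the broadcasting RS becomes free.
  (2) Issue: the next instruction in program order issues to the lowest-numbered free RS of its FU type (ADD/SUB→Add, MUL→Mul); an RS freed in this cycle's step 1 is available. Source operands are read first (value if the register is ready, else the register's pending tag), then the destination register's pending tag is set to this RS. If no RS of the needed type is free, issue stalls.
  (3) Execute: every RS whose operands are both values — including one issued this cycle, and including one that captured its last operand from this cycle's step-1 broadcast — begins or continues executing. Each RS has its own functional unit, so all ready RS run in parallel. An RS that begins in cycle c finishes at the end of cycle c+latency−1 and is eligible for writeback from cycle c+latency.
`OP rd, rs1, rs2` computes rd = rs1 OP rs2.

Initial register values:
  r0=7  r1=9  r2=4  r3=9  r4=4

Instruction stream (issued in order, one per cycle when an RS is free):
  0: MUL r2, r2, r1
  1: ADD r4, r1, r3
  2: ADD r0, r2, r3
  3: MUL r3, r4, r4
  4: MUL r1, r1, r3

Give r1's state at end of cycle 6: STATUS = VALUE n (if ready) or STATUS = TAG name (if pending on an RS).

STATUS = TAG Mul1

cycle 1: issue MUL r2<-Mul1 // r0:7,r1:9,r2:Mul1,r3:9,r4:4
cycle 2: issue ADD r4<-Add1 // r0:7,r1:9,r2:Mul1,r3:9,r4:Add1
cycle 3: issue ADD r0<-Add2 // r0:Add2,r1:9,r2:Mul1,r3:9,r4:Add1
cycle 4: CDB Add1=18; issue MUL r3<-Mul2 // r0:Add2,r1:9,r2:Mul1,r3:Mul2,r4:18
cycle 5: stall // r0:Add2,r1:9,r2:Mul1,r3:Mul2,r4:18
cycle 6: CDB Mul1=36; issue MUL r1<-Mul1 // r0:Add2,r1:Mul1,r2:36,r3:Mul2,r4:18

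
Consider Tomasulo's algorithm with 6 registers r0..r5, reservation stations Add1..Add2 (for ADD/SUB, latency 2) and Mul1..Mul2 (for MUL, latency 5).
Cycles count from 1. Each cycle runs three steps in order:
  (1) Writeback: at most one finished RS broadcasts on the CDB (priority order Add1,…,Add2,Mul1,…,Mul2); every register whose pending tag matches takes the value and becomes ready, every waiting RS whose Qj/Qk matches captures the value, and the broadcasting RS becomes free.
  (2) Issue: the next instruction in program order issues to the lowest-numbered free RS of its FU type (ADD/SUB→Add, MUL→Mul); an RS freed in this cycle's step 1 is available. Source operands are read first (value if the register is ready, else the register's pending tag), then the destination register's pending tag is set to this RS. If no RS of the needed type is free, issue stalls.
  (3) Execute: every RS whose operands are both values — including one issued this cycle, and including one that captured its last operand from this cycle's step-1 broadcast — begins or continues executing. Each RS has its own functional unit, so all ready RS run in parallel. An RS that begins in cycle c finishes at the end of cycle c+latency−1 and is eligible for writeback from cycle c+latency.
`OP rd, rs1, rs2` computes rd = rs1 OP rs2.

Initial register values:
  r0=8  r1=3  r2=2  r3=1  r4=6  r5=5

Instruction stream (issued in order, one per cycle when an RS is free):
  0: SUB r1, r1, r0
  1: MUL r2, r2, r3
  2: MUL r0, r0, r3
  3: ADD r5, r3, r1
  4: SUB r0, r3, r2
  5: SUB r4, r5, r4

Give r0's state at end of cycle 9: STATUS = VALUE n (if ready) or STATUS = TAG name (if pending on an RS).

STATUS = VALUE -1

cycle 1: issue SUB r1<-Add1 // r0:8,r1:Add1,r2:2,r3:1,r4:6,r5:5
cycle 2: issue MUL r2<-Mul1 // r0:8,r1:Add1,r2:Mul1,r3:1,r4:6,r5:5
cycle 3: CDB Add1=-5; issue MUL r0<-Mul2 // r0:Mul2,r1:-5,r2:Mul1,r3:1,r4:6,r5:5
cycle 4: issue ADD r5<-Add1 // r0:Mul2,r1:-5,r2:Mul1,r3:1,r4:6,r5:Add1
cycle 5: issue SUB r0<-Add2 // r0:Add2,r1:-5,r2:Mul1,r3:1,r4:6,r5:Add1
cycle 6: CDB Add1=-4; issue SUB r4<-Add1 // r0:Add2,r1:-5,r2:Mul1,r3:1,r4:Add1,r5:-4
cycle 7: CDB Mul1=2 // r0:Add2,r1:-5,r2:2,r3:1,r4:Add1,r5:-4
cycle 8: CDB Add1=-10 // r0:Add2,r1:-5,r2:2,r3:1,r4:-10,r5:-4
cycle 9: CDB Add2=-1 // r0:-1,r1:-5,r2:2,r3:1,r4:-10,r5:-4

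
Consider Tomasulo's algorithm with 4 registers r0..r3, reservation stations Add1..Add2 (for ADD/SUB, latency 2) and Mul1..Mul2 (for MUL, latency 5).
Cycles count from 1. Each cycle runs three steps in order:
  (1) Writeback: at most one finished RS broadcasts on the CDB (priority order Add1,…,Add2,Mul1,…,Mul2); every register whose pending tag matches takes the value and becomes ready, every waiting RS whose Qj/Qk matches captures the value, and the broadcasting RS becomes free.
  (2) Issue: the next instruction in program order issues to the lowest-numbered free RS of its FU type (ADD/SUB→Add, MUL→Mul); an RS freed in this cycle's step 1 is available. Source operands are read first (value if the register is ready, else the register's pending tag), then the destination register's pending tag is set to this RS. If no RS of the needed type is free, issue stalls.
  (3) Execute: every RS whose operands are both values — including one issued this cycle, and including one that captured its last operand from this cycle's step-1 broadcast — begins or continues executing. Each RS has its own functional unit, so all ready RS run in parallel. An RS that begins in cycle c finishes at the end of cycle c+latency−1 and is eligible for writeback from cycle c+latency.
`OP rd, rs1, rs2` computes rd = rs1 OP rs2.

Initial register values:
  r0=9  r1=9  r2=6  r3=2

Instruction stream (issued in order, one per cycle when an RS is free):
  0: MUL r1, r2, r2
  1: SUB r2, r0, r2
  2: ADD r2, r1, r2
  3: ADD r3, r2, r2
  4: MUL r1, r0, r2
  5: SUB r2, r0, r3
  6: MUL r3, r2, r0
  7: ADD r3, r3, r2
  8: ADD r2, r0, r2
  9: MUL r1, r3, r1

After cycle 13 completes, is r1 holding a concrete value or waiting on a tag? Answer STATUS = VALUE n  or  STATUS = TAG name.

  c1: issue MUL r1<-Mul1  regs: r0:9,r1:Mul1,r2:6,r3:2
  c2: issue SUB r2<-Add1  regs: r0:9,r1:Mul1,r2:Add1,r3:2
  c3: issue ADD r2<-Add2  regs: r0:9,r1:Mul1,r2:Add2,r3:2
  c4: CDB Add1=3; issue ADD r3<-Add1  regs: r0:9,r1:Mul1,r2:Add2,r3:Add1
  c5: issue MUL r1<-Mul2  regs: r0:9,r1:Mul2,r2:Add2,r3:Add1
  c6: CDB Mul1=36; stall  regs: r0:9,r1:Mul2,r2:Add2,r3:Add1
  c7: stall  regs: r0:9,r1:Mul2,r2:Add2,r3:Add1
  c8: CDB Add2=39; issue SUB r2<-Add2  regs: r0:9,r1:Mul2,r2:Add2,r3:Add1
  c9: issue MUL r3<-Mul1  regs: r0:9,r1:Mul2,r2:Add2,r3:Mul1
  c10: CDB Add1=78; issue ADD r3<-Add1  regs: r0:9,r1:Mul2,r2:Add2,r3:Add1
  c11: stall  regs: r0:9,r1:Mul2,r2:Add2,r3:Add1
  c12: CDB Add2=-69; issue ADD r2<-Add2  regs: r0:9,r1:Mul2,r2:Add2,r3:Add1
  c13: CDB Mul2=351; issue MUL r1<-Mul2  regs: r0:9,r1:Mul2,r2:Add2,r3:Add1

STATUS = TAG Mul2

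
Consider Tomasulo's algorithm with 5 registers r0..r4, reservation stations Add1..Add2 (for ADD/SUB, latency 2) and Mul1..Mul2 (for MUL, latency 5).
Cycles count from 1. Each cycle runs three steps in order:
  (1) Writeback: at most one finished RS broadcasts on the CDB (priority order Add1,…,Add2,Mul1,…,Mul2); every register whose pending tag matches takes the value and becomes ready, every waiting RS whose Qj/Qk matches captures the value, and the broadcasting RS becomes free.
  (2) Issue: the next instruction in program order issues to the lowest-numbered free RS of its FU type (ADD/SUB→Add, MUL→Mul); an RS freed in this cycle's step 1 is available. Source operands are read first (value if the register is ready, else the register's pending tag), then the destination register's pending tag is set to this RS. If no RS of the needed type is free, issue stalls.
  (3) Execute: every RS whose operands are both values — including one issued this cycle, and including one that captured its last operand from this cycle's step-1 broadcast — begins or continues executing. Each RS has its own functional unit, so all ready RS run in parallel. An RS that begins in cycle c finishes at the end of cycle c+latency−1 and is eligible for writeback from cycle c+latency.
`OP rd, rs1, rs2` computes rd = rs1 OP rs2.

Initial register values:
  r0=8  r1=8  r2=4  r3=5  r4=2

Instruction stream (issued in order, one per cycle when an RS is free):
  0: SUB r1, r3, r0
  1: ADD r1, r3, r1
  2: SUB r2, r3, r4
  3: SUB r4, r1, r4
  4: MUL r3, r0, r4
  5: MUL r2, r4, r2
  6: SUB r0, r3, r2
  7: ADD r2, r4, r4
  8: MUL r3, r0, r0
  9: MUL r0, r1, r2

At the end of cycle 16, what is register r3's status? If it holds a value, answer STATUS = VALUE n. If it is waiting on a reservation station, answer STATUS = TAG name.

STATUS = TAG Mul1

c1: issue SUB r1<-Add1 | r0:8,r1:Add1,r2:4,r3:5,r4:2
c2: issue ADD r1<-Add2 | r0:8,r1:Add2,r2:4,r3:5,r4:2
c3: CDB Add1=-3; issue SUB r2<-Add1 | r0:8,r1:Add2,r2:Add1,r3:5,r4:2
c4: stall | r0:8,r1:Add2,r2:Add1,r3:5,r4:2
c5: CDB Add1=3; issue SUB r4<-Add1 | r0:8,r1:Add2,r2:3,r3:5,r4:Add1
c6: CDB Add2=2; issue MUL r3<-Mul1 | r0:8,r1:2,r2:3,r3:Mul1,r4:Add1
c7: issue MUL r2<-Mul2 | r0:8,r1:2,r2:Mul2,r3:Mul1,r4:Add1
c8: CDB Add1=0; issue SUB r0<-Add1 | r0:Add1,r1:2,r2:Mul2,r3:Mul1,r4:0
c9: issue ADD r2<-Add2 | r0:Add1,r1:2,r2:Add2,r3:Mul1,r4:0
c10: stall | r0:Add1,r1:2,r2:Add2,r3:Mul1,r4:0
c11: CDB Add2=0; stall | r0:Add1,r1:2,r2:0,r3:Mul1,r4:0
c12: stall | r0:Add1,r1:2,r2:0,r3:Mul1,r4:0
c13: CDB Mul1=0; issue MUL r3<-Mul1 | r0:Add1,r1:2,r2:0,r3:Mul1,r4:0
c14: CDB Mul2=0; issue MUL r0<-Mul2 | r0:Mul2,r1:2,r2:0,r3:Mul1,r4:0
c15: - | r0:Mul2,r1:2,r2:0,r3:Mul1,r4:0
c16: CDB Add1=0 | r0:Mul2,r1:2,r2:0,r3:Mul1,r4:0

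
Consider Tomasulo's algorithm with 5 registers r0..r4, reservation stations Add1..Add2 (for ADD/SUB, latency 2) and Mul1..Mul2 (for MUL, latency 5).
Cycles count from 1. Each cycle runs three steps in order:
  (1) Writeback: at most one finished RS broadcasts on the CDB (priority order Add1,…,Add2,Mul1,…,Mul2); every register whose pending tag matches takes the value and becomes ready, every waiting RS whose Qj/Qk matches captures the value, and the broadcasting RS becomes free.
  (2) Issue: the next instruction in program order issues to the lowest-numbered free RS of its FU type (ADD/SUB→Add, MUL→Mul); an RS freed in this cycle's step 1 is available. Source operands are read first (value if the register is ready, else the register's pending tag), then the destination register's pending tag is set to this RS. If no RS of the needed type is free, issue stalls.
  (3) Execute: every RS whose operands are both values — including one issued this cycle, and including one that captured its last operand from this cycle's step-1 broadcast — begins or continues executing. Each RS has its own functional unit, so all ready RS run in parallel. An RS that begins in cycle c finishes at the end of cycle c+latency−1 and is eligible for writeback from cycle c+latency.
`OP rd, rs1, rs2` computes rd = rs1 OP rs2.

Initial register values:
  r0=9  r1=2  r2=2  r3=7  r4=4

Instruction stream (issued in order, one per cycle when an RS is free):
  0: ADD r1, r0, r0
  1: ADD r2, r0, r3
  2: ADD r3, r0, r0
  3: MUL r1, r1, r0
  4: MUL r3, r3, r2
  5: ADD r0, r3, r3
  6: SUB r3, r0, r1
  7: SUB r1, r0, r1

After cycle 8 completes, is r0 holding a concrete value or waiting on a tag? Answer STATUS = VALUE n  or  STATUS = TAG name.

STATUS = TAG Add1

cycle 1: issue ADD r1<-Add1 // r0:9,r1:Add1,r2:2,r3:7,r4:4
cycle 2: issue ADD r2<-Add2 // r0:9,r1:Add1,r2:Add2,r3:7,r4:4
cycle 3: CDB Add1=18; issue ADD r3<-Add1 // r0:9,r1:18,r2:Add2,r3:Add1,r4:4
cycle 4: CDB Add2=16; issue MUL r1<-Mul1 // r0:9,r1:Mul1,r2:16,r3:Add1,r4:4
cycle 5: CDB Add1=18; issue MUL r3<-Mul2 // r0:9,r1:Mul1,r2:16,r3:Mul2,r4:4
cycle 6: issue ADD r0<-Add1 // r0:Add1,r1:Mul1,r2:16,r3:Mul2,r4:4
cycle 7: issue SUB r3<-Add2 // r0:Add1,r1:Mul1,r2:16,r3:Add2,r4:4
cycle 8: stall // r0:Add1,r1:Mul1,r2:16,r3:Add2,r4:4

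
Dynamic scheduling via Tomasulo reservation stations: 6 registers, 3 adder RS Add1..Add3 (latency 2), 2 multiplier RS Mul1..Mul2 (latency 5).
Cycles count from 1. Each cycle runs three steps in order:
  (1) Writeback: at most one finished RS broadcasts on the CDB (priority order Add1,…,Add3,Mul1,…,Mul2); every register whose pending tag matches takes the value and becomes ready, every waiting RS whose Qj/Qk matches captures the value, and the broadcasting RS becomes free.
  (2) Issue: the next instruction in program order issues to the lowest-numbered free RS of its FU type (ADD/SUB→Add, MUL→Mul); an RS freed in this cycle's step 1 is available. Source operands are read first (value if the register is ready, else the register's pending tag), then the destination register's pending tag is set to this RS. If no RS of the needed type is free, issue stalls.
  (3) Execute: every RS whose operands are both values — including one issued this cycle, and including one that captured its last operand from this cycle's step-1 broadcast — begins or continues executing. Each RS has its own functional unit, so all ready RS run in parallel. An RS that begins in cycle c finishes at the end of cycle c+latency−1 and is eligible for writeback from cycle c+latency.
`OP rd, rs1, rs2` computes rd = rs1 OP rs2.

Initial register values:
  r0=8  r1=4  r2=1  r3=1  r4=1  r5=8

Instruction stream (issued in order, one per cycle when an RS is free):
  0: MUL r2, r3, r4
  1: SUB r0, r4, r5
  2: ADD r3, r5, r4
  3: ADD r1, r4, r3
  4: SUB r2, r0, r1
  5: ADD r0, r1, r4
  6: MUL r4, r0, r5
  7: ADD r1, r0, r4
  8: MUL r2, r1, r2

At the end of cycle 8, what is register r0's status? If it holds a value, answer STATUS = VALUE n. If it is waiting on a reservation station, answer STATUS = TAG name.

STATUS = TAG Add3

  c1: issue MUL r2<-Mul1  regs: r0:8,r1:4,r2:Mul1,r3:1,r4:1,r5:8
  c2: issue SUB r0<-Add1  regs: r0:Add1,r1:4,r2:Mul1,r3:1,r4:1,r5:8
  c3: issue ADD r3<-Add2  regs: r0:Add1,r1:4,r2:Mul1,r3:Add2,r4:1,r5:8
  c4: CDB Add1=-7; issue ADD r1<-Add1  regs: r0:-7,r1:Add1,r2:Mul1,r3:Add2,r4:1,r5:8
  c5: CDB Add2=9; issue SUB r2<-Add2  regs: r0:-7,r1:Add1,r2:Add2,r3:9,r4:1,r5:8
  c6: CDB Mul1=1; issue ADD r0<-Add3  regs: r0:Add3,r1:Add1,r2:Add2,r3:9,r4:1,r5:8
  c7: CDB Add1=10; issue MUL r4<-Mul1  regs: r0:Add3,r1:10,r2:Add2,r3:9,r4:Mul1,r5:8
  c8: issue ADD r1<-Add1  regs: r0:Add3,r1:Add1,r2:Add2,r3:9,r4:Mul1,r5:8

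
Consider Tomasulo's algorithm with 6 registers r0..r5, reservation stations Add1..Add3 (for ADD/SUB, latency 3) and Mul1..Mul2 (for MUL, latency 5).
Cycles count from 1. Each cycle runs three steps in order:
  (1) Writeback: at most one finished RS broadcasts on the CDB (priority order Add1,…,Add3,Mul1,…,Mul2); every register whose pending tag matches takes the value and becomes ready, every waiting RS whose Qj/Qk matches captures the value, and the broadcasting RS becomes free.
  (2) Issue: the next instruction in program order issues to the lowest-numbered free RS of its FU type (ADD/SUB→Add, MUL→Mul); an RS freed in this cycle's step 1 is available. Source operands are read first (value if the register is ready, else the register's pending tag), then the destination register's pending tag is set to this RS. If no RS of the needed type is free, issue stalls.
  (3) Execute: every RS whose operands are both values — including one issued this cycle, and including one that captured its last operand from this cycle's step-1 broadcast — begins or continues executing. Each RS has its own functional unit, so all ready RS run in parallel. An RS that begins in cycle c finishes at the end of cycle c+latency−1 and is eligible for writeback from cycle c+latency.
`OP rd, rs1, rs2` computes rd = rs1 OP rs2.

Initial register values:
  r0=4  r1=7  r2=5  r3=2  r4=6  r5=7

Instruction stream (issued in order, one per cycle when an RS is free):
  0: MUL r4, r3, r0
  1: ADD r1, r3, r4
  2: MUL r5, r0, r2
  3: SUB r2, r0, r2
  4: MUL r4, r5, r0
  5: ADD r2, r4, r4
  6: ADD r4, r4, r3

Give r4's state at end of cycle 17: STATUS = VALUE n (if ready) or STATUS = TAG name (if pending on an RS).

STATUS = VALUE 82

  c1: issue MUL r4<-Mul1  regs: r0:4,r1:7,r2:5,r3:2,r4:Mul1,r5:7
  c2: issue ADD r1<-Add1  regs: r0:4,r1:Add1,r2:5,r3:2,r4:Mul1,r5:7
  c3: issue MUL r5<-Mul2  regs: r0:4,r1:Add1,r2:5,r3:2,r4:Mul1,r5:Mul2
  c4: issue SUB r2<-Add2  regs: r0:4,r1:Add1,r2:Add2,r3:2,r4:Mul1,r5:Mul2
  c5: stall  regs: r0:4,r1:Add1,r2:Add2,r3:2,r4:Mul1,r5:Mul2
  c6: CDB Mul1=8; issue MUL r4<-Mul1  regs: r0:4,r1:Add1,r2:Add2,r3:2,r4:Mul1,r5:Mul2
  c7: CDB Add2=-1; issue ADD r2<-Add2  regs: r0:4,r1:Add1,r2:Add2,r3:2,r4:Mul1,r5:Mul2
  c8: CDB Mul2=20; issue ADD r4<-Add3  regs: r0:4,r1:Add1,r2:Add2,r3:2,r4:Add3,r5:20
  c9: CDB Add1=10  regs: r0:4,r1:10,r2:Add2,r3:2,r4:Add3,r5:20
  c10: -  regs: r0:4,r1:10,r2:Add2,r3:2,r4:Add3,r5:20
  c11: -  regs: r0:4,r1:10,r2:Add2,r3:2,r4:Add3,r5:20
  c12: -  regs: r0:4,r1:10,r2:Add2,r3:2,r4:Add3,r5:20
  c13: CDB Mul1=80  regs: r0:4,r1:10,r2:Add2,r3:2,r4:Add3,r5:20
  c14: -  regs: r0:4,r1:10,r2:Add2,r3:2,r4:Add3,r5:20
  c15: -  regs: r0:4,r1:10,r2:Add2,r3:2,r4:Add3,r5:20
  c16: CDB Add2=160  regs: r0:4,r1:10,r2:160,r3:2,r4:Add3,r5:20
  c17: CDB Add3=82  regs: r0:4,r1:10,r2:160,r3:2,r4:82,r5:20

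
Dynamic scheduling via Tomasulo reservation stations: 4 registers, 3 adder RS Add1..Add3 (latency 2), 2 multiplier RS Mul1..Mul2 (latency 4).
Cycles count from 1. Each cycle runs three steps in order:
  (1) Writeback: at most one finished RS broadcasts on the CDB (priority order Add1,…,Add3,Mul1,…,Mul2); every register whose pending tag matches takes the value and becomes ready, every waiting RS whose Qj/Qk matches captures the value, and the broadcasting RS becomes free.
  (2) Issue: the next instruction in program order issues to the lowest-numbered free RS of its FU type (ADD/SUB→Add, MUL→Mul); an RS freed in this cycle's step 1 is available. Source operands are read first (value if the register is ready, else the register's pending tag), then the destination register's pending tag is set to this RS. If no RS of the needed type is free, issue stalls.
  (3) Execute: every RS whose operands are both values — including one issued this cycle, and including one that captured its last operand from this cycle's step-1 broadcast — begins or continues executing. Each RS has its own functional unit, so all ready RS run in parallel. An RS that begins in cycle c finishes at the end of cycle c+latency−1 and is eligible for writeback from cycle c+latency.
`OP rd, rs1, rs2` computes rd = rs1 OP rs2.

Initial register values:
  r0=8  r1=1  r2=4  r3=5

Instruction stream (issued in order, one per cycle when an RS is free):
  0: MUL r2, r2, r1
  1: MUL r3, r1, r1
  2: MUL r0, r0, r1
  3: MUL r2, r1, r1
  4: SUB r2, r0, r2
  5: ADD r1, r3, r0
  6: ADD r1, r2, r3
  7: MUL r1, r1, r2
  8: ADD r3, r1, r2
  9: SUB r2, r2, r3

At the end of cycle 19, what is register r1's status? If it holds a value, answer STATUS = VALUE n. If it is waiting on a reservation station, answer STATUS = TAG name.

STATUS = VALUE 56

cycle 1: issue MUL r2<-Mul1 // r0:8,r1:1,r2:Mul1,r3:5
cycle 2: issue MUL r3<-Mul2 // r0:8,r1:1,r2:Mul1,r3:Mul2
cycle 3: stall // r0:8,r1:1,r2:Mul1,r3:Mul2
cycle 4: stall // r0:8,r1:1,r2:Mul1,r3:Mul2
cycle 5: CDB Mul1=4; issue MUL r0<-Mul1 // r0:Mul1,r1:1,r2:4,r3:Mul2
cycle 6: CDB Mul2=1; issue MUL r2<-Mul2 // r0:Mul1,r1:1,r2:Mul2,r3:1
cycle 7: issue SUB r2<-Add1 // r0:Mul1,r1:1,r2:Add1,r3:1
cycle 8: issue ADD r1<-Add2 // r0:Mul1,r1:Add2,r2:Add1,r3:1
cycle 9: CDB Mul1=8; issue ADD r1<-Add3 // r0:8,r1:Add3,r2:Add1,r3:1
cycle 10: CDB Mul2=1; issue MUL r1<-Mul1 // r0:8,r1:Mul1,r2:Add1,r3:1
cycle 11: CDB Add2=9; issue ADD r3<-Add2 // r0:8,r1:Mul1,r2:Add1,r3:Add2
cycle 12: CDB Add1=7; issue SUB r2<-Add1 // r0:8,r1:Mul1,r2:Add1,r3:Add2
cycle 13: - // r0:8,r1:Mul1,r2:Add1,r3:Add2
cycle 14: CDB Add3=8 // r0:8,r1:Mul1,r2:Add1,r3:Add2
cycle 15: - // r0:8,r1:Mul1,r2:Add1,r3:Add2
cycle 16: - // r0:8,r1:Mul1,r2:Add1,r3:Add2
cycle 17: - // r0:8,r1:Mul1,r2:Add1,r3:Add2
cycle 18: CDB Mul1=56 // r0:8,r1:56,r2:Add1,r3:Add2
cycle 19: - // r0:8,r1:56,r2:Add1,r3:Add2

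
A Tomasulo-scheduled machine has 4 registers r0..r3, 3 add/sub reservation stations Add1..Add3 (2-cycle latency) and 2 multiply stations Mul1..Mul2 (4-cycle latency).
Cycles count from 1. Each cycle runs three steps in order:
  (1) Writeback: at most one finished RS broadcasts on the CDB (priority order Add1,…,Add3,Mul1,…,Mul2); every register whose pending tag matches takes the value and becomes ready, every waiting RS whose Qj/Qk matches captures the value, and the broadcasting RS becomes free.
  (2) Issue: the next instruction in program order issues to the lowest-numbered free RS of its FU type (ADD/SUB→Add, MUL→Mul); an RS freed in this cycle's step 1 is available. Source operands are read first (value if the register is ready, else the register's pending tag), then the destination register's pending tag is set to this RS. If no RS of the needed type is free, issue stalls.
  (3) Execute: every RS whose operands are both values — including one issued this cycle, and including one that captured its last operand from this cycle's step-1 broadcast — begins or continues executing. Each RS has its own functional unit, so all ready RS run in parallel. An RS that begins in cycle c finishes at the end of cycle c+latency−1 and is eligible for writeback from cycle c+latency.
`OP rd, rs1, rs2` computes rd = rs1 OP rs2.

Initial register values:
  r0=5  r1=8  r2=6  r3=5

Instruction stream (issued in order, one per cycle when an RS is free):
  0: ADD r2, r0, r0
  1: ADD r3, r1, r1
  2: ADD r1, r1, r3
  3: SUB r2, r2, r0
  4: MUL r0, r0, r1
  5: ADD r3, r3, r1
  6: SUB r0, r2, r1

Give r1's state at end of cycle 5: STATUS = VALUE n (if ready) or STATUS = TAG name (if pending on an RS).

STATUS = TAG Add1

cycle 1: issue ADD r2<-Add1 // r0:5,r1:8,r2:Add1,r3:5
cycle 2: issue ADD r3<-Add2 // r0:5,r1:8,r2:Add1,r3:Add2
cycle 3: CDB Add1=10; issue ADD r1<-Add1 // r0:5,r1:Add1,r2:10,r3:Add2
cycle 4: CDB Add2=16; issue SUB r2<-Add2 // r0:5,r1:Add1,r2:Add2,r3:16
cycle 5: issue MUL r0<-Mul1 // r0:Mul1,r1:Add1,r2:Add2,r3:16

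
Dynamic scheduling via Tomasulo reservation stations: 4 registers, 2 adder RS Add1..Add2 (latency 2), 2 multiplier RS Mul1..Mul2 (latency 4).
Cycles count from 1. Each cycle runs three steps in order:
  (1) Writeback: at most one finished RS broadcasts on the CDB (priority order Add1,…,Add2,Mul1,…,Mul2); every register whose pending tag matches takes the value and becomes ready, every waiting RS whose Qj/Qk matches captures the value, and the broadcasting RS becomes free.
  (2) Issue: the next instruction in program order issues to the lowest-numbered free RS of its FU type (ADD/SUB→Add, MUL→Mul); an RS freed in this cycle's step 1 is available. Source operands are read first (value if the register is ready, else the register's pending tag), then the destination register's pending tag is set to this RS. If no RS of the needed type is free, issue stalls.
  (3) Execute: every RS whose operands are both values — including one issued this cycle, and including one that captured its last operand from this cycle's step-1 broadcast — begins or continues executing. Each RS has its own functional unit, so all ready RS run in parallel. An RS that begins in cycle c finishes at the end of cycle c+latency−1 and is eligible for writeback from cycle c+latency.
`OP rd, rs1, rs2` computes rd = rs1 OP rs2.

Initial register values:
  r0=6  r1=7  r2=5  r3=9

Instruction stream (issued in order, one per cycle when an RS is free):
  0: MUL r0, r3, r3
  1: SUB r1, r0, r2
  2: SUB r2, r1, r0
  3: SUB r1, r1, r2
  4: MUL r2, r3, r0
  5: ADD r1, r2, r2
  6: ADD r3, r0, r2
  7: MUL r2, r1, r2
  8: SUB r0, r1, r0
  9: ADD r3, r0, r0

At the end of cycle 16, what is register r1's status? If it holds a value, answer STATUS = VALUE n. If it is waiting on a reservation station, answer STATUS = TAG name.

STATUS = VALUE 1458

c1: issue MUL r0<-Mul1 | r0:Mul1,r1:7,r2:5,r3:9
c2: issue SUB r1<-Add1 | r0:Mul1,r1:Add1,r2:5,r3:9
c3: issue SUB r2<-Add2 | r0:Mul1,r1:Add1,r2:Add2,r3:9
c4: stall | r0:Mul1,r1:Add1,r2:Add2,r3:9
c5: CDB Mul1=81; stall | r0:81,r1:Add1,r2:Add2,r3:9
c6: stall | r0:81,r1:Add1,r2:Add2,r3:9
c7: CDB Add1=76; issue SUB r1<-Add1 | r0:81,r1:Add1,r2:Add2,r3:9
c8: issue MUL r2<-Mul1 | r0:81,r1:Add1,r2:Mul1,r3:9
c9: CDB Add2=-5; issue ADD r1<-Add2 | r0:81,r1:Add2,r2:Mul1,r3:9
c10: stall | r0:81,r1:Add2,r2:Mul1,r3:9
c11: CDB Add1=81; issue ADD r3<-Add1 | r0:81,r1:Add2,r2:Mul1,r3:Add1
c12: CDB Mul1=729; issue MUL r2<-Mul1 | r0:81,r1:Add2,r2:Mul1,r3:Add1
c13: stall | r0:81,r1:Add2,r2:Mul1,r3:Add1
c14: CDB Add1=810; issue SUB r0<-Add1 | r0:Add1,r1:Add2,r2:Mul1,r3:810
c15: CDB Add2=1458; issue ADD r3<-Add2 | r0:Add1,r1:1458,r2:Mul1,r3:Add2
c16: - | r0:Add1,r1:1458,r2:Mul1,r3:Add2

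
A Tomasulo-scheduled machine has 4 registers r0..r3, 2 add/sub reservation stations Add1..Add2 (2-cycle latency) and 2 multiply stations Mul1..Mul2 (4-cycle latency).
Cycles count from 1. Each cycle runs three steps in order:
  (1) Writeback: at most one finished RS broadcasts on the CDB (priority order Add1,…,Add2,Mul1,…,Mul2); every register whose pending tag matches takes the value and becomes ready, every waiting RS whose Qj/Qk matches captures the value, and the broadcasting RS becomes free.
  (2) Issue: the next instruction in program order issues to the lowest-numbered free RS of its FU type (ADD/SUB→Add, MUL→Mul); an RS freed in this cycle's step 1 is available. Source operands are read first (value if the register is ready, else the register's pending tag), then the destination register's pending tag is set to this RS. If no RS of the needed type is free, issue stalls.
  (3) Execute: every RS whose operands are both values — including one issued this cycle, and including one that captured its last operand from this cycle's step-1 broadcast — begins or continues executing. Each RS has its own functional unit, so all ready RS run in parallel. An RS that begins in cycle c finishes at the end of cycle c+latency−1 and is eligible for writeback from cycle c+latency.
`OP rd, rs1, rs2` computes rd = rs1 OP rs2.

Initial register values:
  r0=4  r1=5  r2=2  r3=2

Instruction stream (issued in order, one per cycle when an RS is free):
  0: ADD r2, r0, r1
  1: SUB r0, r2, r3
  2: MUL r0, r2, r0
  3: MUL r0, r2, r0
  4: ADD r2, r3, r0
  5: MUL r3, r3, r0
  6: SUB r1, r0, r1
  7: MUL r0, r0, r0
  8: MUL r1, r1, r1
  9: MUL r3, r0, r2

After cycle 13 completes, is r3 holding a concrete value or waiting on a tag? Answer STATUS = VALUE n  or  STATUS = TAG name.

STATUS = TAG Mul1

cycle 1: issue ADD r2<-Add1 // r0:4,r1:5,r2:Add1,r3:2
cycle 2: issue SUB r0<-Add2 // r0:Add2,r1:5,r2:Add1,r3:2
cycle 3: CDB Add1=9; issue MUL r0<-Mul1 // r0:Mul1,r1:5,r2:9,r3:2
cycle 4: issue MUL r0<-Mul2 // r0:Mul2,r1:5,r2:9,r3:2
cycle 5: CDB Add2=7; issue ADD r2<-Add1 // r0:Mul2,r1:5,r2:Add1,r3:2
cycle 6: stall // r0:Mul2,r1:5,r2:Add1,r3:2
cycle 7: stall // r0:Mul2,r1:5,r2:Add1,r3:2
cycle 8: stall // r0:Mul2,r1:5,r2:Add1,r3:2
cycle 9: CDB Mul1=63; issue MUL r3<-Mul1 // r0:Mul2,r1:5,r2:Add1,r3:Mul1
cycle 10: issue SUB r1<-Add2 // r0:Mul2,r1:Add2,r2:Add1,r3:Mul1
cycle 11: stall // r0:Mul2,r1:Add2,r2:Add1,r3:Mul1
cycle 12: stall // r0:Mul2,r1:Add2,r2:Add1,r3:Mul1
cycle 13: CDB Mul2=567; issue MUL r0<-Mul2 // r0:Mul2,r1:Add2,r2:Add1,r3:Mul1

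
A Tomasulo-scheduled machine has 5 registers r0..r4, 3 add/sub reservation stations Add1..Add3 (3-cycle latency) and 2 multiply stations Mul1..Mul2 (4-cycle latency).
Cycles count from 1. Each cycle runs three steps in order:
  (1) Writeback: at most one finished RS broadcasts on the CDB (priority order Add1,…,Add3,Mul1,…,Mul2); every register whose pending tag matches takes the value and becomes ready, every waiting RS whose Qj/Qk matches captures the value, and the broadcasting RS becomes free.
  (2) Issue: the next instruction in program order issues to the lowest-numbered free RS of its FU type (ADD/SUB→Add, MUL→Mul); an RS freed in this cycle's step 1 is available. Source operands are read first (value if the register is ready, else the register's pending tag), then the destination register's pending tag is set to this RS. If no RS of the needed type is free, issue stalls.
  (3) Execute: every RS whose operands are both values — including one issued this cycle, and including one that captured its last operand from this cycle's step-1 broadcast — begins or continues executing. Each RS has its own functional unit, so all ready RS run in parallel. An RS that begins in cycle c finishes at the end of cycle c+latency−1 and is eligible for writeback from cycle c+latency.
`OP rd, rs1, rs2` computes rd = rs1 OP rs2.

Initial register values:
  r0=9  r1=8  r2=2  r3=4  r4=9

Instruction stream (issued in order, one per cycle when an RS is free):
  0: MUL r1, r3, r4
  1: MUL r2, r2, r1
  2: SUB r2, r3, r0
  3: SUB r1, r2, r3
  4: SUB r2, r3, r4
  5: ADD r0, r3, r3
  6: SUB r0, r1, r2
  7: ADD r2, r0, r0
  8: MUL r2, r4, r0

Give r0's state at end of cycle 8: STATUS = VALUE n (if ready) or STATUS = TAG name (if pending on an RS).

STATUS = TAG Add3

c1: issue MUL r1<-Mul1 | r0:9,r1:Mul1,r2:2,r3:4,r4:9
c2: issue MUL r2<-Mul2 | r0:9,r1:Mul1,r2:Mul2,r3:4,r4:9
c3: issue SUB r2<-Add1 | r0:9,r1:Mul1,r2:Add1,r3:4,r4:9
c4: issue SUB r1<-Add2 | r0:9,r1:Add2,r2:Add1,r3:4,r4:9
c5: CDB Mul1=36; issue SUB r2<-Add3 | r0:9,r1:Add2,r2:Add3,r3:4,r4:9
c6: CDB Add1=-5; issue ADD r0<-Add1 | r0:Add1,r1:Add2,r2:Add3,r3:4,r4:9
c7: stall | r0:Add1,r1:Add2,r2:Add3,r3:4,r4:9
c8: CDB Add3=-5; issue SUB r0<-Add3 | r0:Add3,r1:Add2,r2:-5,r3:4,r4:9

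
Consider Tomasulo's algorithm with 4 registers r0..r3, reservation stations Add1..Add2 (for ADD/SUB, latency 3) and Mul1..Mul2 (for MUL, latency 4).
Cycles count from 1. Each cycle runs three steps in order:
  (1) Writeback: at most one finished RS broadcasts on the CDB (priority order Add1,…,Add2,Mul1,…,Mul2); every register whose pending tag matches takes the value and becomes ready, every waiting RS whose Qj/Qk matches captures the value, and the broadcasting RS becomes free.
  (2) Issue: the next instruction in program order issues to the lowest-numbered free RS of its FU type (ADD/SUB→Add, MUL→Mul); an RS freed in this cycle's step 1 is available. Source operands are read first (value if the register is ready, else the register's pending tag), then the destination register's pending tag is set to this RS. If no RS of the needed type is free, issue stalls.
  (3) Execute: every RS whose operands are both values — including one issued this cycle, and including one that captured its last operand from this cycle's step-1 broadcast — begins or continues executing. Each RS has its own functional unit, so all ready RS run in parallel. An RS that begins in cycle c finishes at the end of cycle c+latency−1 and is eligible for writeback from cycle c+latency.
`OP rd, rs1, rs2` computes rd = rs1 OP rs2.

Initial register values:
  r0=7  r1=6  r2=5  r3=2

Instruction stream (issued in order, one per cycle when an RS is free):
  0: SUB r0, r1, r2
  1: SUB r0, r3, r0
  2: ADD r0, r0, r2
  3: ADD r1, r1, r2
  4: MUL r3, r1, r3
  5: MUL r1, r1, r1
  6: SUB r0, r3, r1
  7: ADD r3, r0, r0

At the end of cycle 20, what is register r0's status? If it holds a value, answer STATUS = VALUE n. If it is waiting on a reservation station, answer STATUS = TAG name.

c1: issue SUB r0<-Add1 | r0:Add1,r1:6,r2:5,r3:2
c2: issue SUB r0<-Add2 | r0:Add2,r1:6,r2:5,r3:2
c3: stall | r0:Add2,r1:6,r2:5,r3:2
c4: CDB Add1=1; issue ADD r0<-Add1 | r0:Add1,r1:6,r2:5,r3:2
c5: stall | r0:Add1,r1:6,r2:5,r3:2
c6: stall | r0:Add1,r1:6,r2:5,r3:2
c7: CDB Add2=1; issue ADD r1<-Add2 | r0:Add1,r1:Add2,r2:5,r3:2
c8: issue MUL r3<-Mul1 | r0:Add1,r1:Add2,r2:5,r3:Mul1
c9: issue MUL r1<-Mul2 | r0:Add1,r1:Mul2,r2:5,r3:Mul1
c10: CDB Add1=6; issue SUB r0<-Add1 | r0:Add1,r1:Mul2,r2:5,r3:Mul1
c11: CDB Add2=11; issue ADD r3<-Add2 | r0:Add1,r1:Mul2,r2:5,r3:Add2
c12: - | r0:Add1,r1:Mul2,r2:5,r3:Add2
c13: - | r0:Add1,r1:Mul2,r2:5,r3:Add2
c14: - | r0:Add1,r1:Mul2,r2:5,r3:Add2
c15: CDB Mul1=22 | r0:Add1,r1:Mul2,r2:5,r3:Add2
c16: CDB Mul2=121 | r0:Add1,r1:121,r2:5,r3:Add2
c17: - | r0:Add1,r1:121,r2:5,r3:Add2
c18: - | r0:Add1,r1:121,r2:5,r3:Add2
c19: CDB Add1=-99 | r0:-99,r1:121,r2:5,r3:Add2
c20: - | r0:-99,r1:121,r2:5,r3:Add2

STATUS = VALUE -99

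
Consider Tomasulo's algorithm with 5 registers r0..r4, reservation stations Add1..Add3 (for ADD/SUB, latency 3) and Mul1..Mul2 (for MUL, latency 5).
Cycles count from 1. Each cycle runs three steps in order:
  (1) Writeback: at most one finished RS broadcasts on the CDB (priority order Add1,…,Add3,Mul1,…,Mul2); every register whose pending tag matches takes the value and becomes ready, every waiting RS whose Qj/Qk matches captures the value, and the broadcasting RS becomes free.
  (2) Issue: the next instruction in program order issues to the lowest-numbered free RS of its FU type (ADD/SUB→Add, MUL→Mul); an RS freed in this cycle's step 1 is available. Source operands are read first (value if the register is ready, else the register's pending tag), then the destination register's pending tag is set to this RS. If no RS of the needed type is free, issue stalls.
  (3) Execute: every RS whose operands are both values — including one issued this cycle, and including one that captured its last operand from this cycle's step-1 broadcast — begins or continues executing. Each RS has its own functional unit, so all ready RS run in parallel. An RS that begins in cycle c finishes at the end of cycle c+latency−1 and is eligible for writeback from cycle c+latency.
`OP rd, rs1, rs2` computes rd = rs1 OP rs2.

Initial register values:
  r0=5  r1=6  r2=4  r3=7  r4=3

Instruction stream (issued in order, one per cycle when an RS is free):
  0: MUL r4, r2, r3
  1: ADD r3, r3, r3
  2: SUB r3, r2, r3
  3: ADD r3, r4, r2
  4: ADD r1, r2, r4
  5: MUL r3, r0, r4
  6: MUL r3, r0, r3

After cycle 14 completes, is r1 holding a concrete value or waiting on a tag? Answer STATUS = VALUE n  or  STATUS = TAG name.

STATUS = VALUE 32

c1: issue MUL r4<-Mul1 | r0:5,r1:6,r2:4,r3:7,r4:Mul1
c2: issue ADD r3<-Add1 | r0:5,r1:6,r2:4,r3:Add1,r4:Mul1
c3: issue SUB r3<-Add2 | r0:5,r1:6,r2:4,r3:Add2,r4:Mul1
c4: issue ADD r3<-Add3 | r0:5,r1:6,r2:4,r3:Add3,r4:Mul1
c5: CDB Add1=14; issue ADD r1<-Add1 | r0:5,r1:Add1,r2:4,r3:Add3,r4:Mul1
c6: CDB Mul1=28; issue MUL r3<-Mul1 | r0:5,r1:Add1,r2:4,r3:Mul1,r4:28
c7: issue MUL r3<-Mul2 | r0:5,r1:Add1,r2:4,r3:Mul2,r4:28
c8: CDB Add2=-10 | r0:5,r1:Add1,r2:4,r3:Mul2,r4:28
c9: CDB Add1=32 | r0:5,r1:32,r2:4,r3:Mul2,r4:28
c10: CDB Add3=32 | r0:5,r1:32,r2:4,r3:Mul2,r4:28
c11: CDB Mul1=140 | r0:5,r1:32,r2:4,r3:Mul2,r4:28
c12: - | r0:5,r1:32,r2:4,r3:Mul2,r4:28
c13: - | r0:5,r1:32,r2:4,r3:Mul2,r4:28
c14: - | r0:5,r1:32,r2:4,r3:Mul2,r4:28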